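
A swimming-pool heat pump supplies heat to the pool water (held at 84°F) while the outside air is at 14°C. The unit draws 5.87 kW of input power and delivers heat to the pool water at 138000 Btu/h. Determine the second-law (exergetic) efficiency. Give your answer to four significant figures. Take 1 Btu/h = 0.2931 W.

0.3397

Converting, Q̇_H = 138000 Btu/h = 40.45 kW, so COP_actual = Q̇_H/Ẇ = 40.45/5.870 = 6.891.
In absolute terms T_C = 287.15 K and T_H = 302.04 K, so ΔT = 14.89 K.
COP_Carnot = T_H/ΔT = 302.04/14.89 = 20.29.
η_II = COP_actual/COP_Carnot = 6.891/20.29 = 0.3397.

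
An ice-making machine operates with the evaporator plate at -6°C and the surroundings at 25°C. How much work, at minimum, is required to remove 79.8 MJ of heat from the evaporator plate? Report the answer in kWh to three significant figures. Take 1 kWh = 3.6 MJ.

2.57 kWh

In absolute terms T_C = 267.15 K and T_H = 298.15 K, so ΔT = 31.00 K.
The reversible limit is COP_R = T_C/ΔT = 8.618, so W_min = Q_C/COP = Q_C·ΔT/T_C.
W_min = 79.80 × 31.00/267.15 = 9.260 MJ = 2.572 kWh.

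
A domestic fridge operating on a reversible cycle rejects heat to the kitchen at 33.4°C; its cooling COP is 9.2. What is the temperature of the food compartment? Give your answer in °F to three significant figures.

38.0 °F

For a Carnot refrigerator COP_R = T_C/(T_H − T_C), so T_C = COP·T_H/(1 + COP).
With T_H = 306.55 K, T_C = 9.2 × 306.55/10.20 = 276.50 K.
Converting, 276.50 K = 38.02°F.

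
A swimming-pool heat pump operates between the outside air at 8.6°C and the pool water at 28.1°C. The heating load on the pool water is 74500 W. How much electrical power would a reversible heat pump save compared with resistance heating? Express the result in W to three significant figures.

In absolute terms T_C = 281.75 K and T_H = 301.25 K, so ΔT = 19.50 K.
COP_Carnot = T_H/ΔT = 301.25/19.50 = 15.45.
Resistance heating needs Ẇ_res = Q̇_H = 74500 W; the reversible heat pump needs only Ẇ_hp = Q̇_H/COP = 4822 W.
Saving = 74500 − 4822 = 69680 W.

69700 W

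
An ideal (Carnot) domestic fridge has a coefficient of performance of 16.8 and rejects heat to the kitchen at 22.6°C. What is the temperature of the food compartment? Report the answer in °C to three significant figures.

5.98 °C

For a Carnot refrigerator COP_R = T_C/(T_H − T_C), so T_C = COP·T_H/(1 + COP).
With T_H = 295.75 K, T_C = 16.8 × 295.75/17.80 = 279.13 K.
Converting, 279.13 K = 5.98°C.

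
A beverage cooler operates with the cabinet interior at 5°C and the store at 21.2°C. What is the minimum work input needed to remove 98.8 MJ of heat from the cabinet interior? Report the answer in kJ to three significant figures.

5750 kJ

In absolute terms T_C = 278.15 K and T_H = 294.35 K, so ΔT = 16.20 K.
The reversible limit is COP_R = T_C/ΔT = 17.17, so W_min = Q_C/COP = Q_C·ΔT/T_C.
W_min = 98.80 × 16.20/278.15 = 5.754 MJ = 5754 kJ.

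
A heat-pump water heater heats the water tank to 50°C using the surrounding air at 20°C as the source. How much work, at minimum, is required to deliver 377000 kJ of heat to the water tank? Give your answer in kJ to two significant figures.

In absolute terms T_C = 293.15 K and T_H = 323.15 K, so ΔT = 30.00 K.
The reversible limit is COP_HP = T_H/ΔT = 10.77, so W_min = Q_H/COP = Q_H·ΔT/T_H.
W_min = 377000 × 30.00/323.15 = 35000 kJ.

35000 kJ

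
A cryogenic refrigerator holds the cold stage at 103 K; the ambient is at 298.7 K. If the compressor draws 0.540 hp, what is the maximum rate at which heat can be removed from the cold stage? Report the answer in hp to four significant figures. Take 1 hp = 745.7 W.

0.2842 hp

The reservoir spacing is ΔT = 298.7 − 103 = 195.7 K.
COP_Carnot = T_C/ΔT = 103.00/195.7 = 0.5263.
Q̇_max = COP_Carnot × Ẇ = 0.5263 × 0.5400 hp = 0.2842 hp.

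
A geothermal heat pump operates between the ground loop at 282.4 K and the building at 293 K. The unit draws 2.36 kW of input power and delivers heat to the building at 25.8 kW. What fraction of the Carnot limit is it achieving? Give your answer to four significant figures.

0.3955

COP_actual = Q̇_H/Ẇ = 25.80/2.360 = 10.93.
The reservoir spacing is ΔT = 293 − 282.4 = 10.60 K.
COP_Carnot = T_H/ΔT = 293.00/10.60 = 27.64.
η_II = COP_actual/COP_Carnot = 10.93/27.64 = 0.3955.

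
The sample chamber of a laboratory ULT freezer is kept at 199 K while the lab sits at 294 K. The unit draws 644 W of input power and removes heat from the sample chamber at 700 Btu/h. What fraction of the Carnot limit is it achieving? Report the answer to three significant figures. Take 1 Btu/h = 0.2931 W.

Converting, Q̇_C = 700.0 Btu/h = 205.2 W, so COP_actual = Q̇_C/Ẇ = 205.2/644.0 = 0.3186.
The reservoir spacing is ΔT = 294 − 199 = 95.00 K.
COP_Carnot = T_C/ΔT = 199.00/95.00 = 2.095.
η_II = COP_actual/COP_Carnot = 0.3186/2.095 = 0.1521.

0.152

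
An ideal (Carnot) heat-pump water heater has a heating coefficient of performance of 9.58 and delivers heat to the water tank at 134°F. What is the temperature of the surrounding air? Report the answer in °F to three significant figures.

COP_HP = T_H/(T_H − T_C) gives T_H − T_C = T_H/COP.
With T_H = 329.82 K, T_C = 329.82 × (1 − 1/9.58) = 295.39 K.
Converting, 295.39 K = 72.03°F.

72.0 °F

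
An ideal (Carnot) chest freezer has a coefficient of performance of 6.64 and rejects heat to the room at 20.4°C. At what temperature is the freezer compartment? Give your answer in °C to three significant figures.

For a Carnot refrigerator COP_R = T_C/(T_H − T_C), so T_C = COP·T_H/(1 + COP).
With T_H = 293.55 K, T_C = 6.64 × 293.55/7.640 = 255.13 K.
Converting, 255.13 K = -18.02°C.

-18.0 °C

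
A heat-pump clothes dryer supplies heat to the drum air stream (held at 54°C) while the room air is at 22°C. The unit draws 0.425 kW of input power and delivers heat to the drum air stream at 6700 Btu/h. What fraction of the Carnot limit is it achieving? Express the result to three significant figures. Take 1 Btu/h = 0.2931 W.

0.452

Converting, Q̇_H = 6700 Btu/h = 1.964 kW, so COP_actual = Q̇_H/Ẇ = 1.964/0.4250 = 4.621.
In absolute terms T_C = 295.15 K and T_H = 327.15 K, so ΔT = 32.00 K.
COP_Carnot = T_H/ΔT = 327.15/32.00 = 10.22.
η_II = COP_actual/COP_Carnot = 4.621/10.22 = 0.4520.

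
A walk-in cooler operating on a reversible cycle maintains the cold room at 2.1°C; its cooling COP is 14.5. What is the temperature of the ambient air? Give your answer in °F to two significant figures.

70 °F

COP_R = T_C/(T_H − T_C) gives T_H − T_C = T_C/COP.
With T_C = 275.25 K, T_H = 275.25 × (1 + 1/14.5) = 294.23 K.
Converting, 294.23 K = 69.95°F.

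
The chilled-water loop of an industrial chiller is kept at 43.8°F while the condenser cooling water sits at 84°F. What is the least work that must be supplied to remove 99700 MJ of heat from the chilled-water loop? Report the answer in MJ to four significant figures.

7961 MJ

In absolute terms T_C = 279.71 K and T_H = 302.04 K, so ΔT = 22.33 K.
The reversible limit is COP_R = T_C/ΔT = 12.52, so W_min = Q_C/COP = Q_C·ΔT/T_C.
W_min = 99700 × 22.33/279.71 = 7961 MJ.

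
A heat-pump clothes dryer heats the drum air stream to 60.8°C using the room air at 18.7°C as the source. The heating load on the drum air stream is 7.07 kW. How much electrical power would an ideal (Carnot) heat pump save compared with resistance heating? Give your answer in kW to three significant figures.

In absolute terms T_C = 291.85 K and T_H = 333.95 K, so ΔT = 42.10 K.
COP_Carnot = T_H/ΔT = 333.95/42.10 = 7.932.
Resistance heating needs Ẇ_res = Q̇_H = 7.070 kW; the reversible heat pump needs only Ẇ_hp = Q̇_H/COP = 0.8913 kW.
Saving = 7.070 − 0.8913 = 6.179 kW.

6.18 kW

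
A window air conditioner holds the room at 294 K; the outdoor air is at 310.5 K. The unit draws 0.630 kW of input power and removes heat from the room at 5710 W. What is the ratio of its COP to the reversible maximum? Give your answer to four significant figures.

Converting, Q̇_C = 5710 W = 5.710 kW, so COP_actual = Q̇_C/Ẇ = 5.710/0.6300 = 9.063.
The reservoir spacing is ΔT = 310.5 − 294 = 16.50 K.
COP_Carnot = T_C/ΔT = 294.00/16.50 = 17.82.
η_II = COP_actual/COP_Carnot = 9.063/17.82 = 0.5087.

0.5087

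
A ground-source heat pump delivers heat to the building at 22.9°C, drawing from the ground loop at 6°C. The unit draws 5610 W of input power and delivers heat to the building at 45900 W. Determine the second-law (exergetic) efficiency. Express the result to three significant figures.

COP_actual = Q̇_H/Ẇ = 45900/5610 = 8.182.
In absolute terms T_C = 279.15 K and T_H = 296.05 K, so ΔT = 16.90 K.
COP_Carnot = T_H/ΔT = 296.05/16.90 = 17.52.
η_II = COP_actual/COP_Carnot = 8.182/17.52 = 0.4671.

0.467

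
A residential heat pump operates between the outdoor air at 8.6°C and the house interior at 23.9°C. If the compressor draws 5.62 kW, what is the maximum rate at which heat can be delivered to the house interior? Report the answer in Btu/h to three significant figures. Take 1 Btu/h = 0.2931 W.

In absolute terms T_C = 281.75 K and T_H = 297.05 K, so ΔT = 15.30 K.
COP_Carnot = T_H/ΔT = 297.05/15.30 = 19.42.
Q̇_max = COP_Carnot × Ẇ = 19.42 × 5.620 kW = 109.1 kW = 372300 Btu/h.

372000 Btu/h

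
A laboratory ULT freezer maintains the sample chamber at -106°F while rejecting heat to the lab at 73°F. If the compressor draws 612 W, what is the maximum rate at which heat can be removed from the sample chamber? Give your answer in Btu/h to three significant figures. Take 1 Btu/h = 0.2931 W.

In absolute terms T_C = 196.48 K and T_H = 295.93 K, so ΔT = 99.44 K.
COP_Carnot = T_C/ΔT = 196.48/99.44 = 1.976.
Q̇_max = COP_Carnot × Ẇ = 1.976 × 612.0 W = 1209 W = 4126 Btu/h.

4130 Btu/h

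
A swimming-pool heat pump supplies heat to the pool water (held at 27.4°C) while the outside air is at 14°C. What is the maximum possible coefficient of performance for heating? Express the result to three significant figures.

22.4

In absolute terms T_C = 287.15 K and T_H = 300.55 K, so ΔT = 13.40 K.
For a reversible cycle, COP_Carnot = T_H/ΔT = 300.55/13.40 = 22.43.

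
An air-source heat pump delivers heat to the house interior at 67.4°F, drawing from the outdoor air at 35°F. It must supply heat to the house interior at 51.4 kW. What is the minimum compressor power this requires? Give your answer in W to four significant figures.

3160 W

In absolute terms T_C = 274.82 K and T_H = 292.82 K, so ΔT = 18.00 K.
COP_Carnot = T_H/ΔT = 292.82/18.00 = 16.27.
Ẇ_min = Q̇/COP_Carnot = 51.40/16.27 = 3.160 kW = 3160 W.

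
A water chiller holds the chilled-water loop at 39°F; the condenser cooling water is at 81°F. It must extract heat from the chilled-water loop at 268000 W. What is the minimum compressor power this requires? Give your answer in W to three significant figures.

22600 W

In absolute terms T_C = 277.04 K and T_H = 300.37 K, so ΔT = 23.33 K.
COP_Carnot = T_C/ΔT = 277.04/23.33 = 11.87.
Ẇ_min = Q̇/COP_Carnot = 268000/11.87 = 22570 W.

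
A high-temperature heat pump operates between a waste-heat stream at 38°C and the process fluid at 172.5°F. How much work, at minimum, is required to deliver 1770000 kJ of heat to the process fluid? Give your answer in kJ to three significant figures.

202000 kJ

In absolute terms T_C = 311.15 K and T_H = 351.21 K, so ΔT = 40.06 K.
The reversible limit is COP_HP = T_H/ΔT = 8.768, so W_min = Q_H/COP = Q_H·ΔT/T_H.
W_min = 1770000 × 40.06/351.21 = 201900 kJ.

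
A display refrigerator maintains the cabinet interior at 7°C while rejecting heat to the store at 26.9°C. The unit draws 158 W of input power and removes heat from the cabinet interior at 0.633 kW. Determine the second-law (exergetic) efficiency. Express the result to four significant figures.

0.2846

Converting, Q̇_C = 0.6330 kW = 633.0 W, so COP_actual = Q̇_C/Ẇ = 633.0/158.0 = 4.006.
In absolute terms T_C = 280.15 K and T_H = 300.05 K, so ΔT = 19.90 K.
COP_Carnot = T_C/ΔT = 280.15/19.90 = 14.08.
η_II = COP_actual/COP_Carnot = 4.006/14.08 = 0.2846.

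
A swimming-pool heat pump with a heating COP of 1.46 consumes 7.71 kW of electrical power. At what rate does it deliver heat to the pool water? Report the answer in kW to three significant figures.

11.3 kW

Q̇_H = COP_HP × Ẇ = 1.46 × 7.710 = 11.26 kW.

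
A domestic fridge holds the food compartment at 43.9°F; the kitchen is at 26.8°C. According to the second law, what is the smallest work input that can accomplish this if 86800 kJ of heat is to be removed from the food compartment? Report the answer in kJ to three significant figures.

In absolute terms T_C = 279.76 K and T_H = 299.95 K, so ΔT = 20.19 K.
The reversible limit is COP_R = T_C/ΔT = 13.86, so W_min = Q_C/COP = Q_C·ΔT/T_C.
W_min = 86800 × 20.19/279.76 = 6264 kJ.

6260 kJ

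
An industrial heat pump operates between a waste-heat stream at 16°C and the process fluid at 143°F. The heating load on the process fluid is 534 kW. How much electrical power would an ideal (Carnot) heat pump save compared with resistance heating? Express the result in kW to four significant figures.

In absolute terms T_C = 289.15 K and T_H = 334.82 K, so ΔT = 45.67 K.
COP_Carnot = T_H/ΔT = 334.82/45.67 = 7.332.
Resistance heating needs Ẇ_res = Q̇_H = 534.0 kW; the reversible heat pump needs only Ẇ_hp = Q̇_H/COP = 72.83 kW.
Saving = 534.0 − 72.83 = 461.2 kW.

461.2 kW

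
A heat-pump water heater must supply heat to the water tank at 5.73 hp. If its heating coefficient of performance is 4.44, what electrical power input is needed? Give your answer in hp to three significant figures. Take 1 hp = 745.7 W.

1.29 hp

Ẇ = Q̇_H/COP_HP = 5.730/4.44 = 1.291 hp.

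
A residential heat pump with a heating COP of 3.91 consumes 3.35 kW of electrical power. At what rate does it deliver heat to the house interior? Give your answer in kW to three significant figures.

13.1 kW

Q̇_H = COP_HP × Ẇ = 3.91 × 3.350 = 13.10 kW.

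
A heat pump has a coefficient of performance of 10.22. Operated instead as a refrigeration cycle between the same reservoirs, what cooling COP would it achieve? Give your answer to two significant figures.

9.2

Since Q_H = Q_C + W for any cycle, COP_R = Q_C/W = Q_H/W − 1.
COP_R = 10.22 − 1 = 9.22.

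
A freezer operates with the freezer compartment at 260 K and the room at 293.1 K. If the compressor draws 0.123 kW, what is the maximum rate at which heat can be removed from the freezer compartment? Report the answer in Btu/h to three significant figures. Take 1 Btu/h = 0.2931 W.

The reservoir spacing is ΔT = 293.1 − 260 = 33.10 K.
COP_Carnot = T_C/ΔT = 260.00/33.10 = 7.855.
Q̇_max = COP_Carnot × Ẇ = 7.855 × 0.1230 kW = 0.9662 kW = 3296 Btu/h.

3300 Btu/h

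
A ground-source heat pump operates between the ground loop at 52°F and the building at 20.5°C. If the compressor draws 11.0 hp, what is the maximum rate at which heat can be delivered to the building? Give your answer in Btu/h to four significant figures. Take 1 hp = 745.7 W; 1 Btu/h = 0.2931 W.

In absolute terms T_C = 284.26 K and T_H = 293.65 K, so ΔT = 9.389 K.
COP_Carnot = T_H/ΔT = 293.65/9.389 = 31.28.
Q̇_max = COP_Carnot × Ẇ = 31.28 × 11.00 hp = 344.0 hp = 875300 Btu/h.

875300 Btu/h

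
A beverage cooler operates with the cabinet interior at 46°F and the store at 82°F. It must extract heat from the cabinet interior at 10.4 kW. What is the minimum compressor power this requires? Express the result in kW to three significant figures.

In absolute terms T_C = 280.93 K and T_H = 300.93 K, so ΔT = 20.00 K.
COP_Carnot = T_C/ΔT = 280.93/20.00 = 14.05.
Ẇ_min = Q̇/COP_Carnot = 10.40/14.05 = 0.7404 kW.

0.740 kW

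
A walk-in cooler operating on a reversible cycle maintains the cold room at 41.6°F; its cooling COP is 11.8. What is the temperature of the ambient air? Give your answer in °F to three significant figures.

84.1 °F

COP_R = T_C/(T_H − T_C) gives T_H − T_C = T_C/COP.
With T_C = 278.48 K, T_H = 278.48 × (1 + 1/11.8) = 302.08 K.
Converting, 302.08 K = 84.08°F.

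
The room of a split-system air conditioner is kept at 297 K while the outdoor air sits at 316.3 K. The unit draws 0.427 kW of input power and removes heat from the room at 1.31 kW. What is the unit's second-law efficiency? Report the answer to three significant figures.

0.199

COP_actual = Q̇_C/Ẇ = 1.310/0.4270 = 3.068.
The reservoir spacing is ΔT = 316.3 − 297 = 19.30 K.
COP_Carnot = T_C/ΔT = 297.00/19.30 = 15.39.
η_II = COP_actual/COP_Carnot = 3.068/15.39 = 0.1994.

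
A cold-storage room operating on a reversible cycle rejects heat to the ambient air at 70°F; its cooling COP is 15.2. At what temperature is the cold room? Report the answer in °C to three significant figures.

2.95 °C

For a Carnot refrigerator COP_R = T_C/(T_H − T_C), so T_C = COP·T_H/(1 + COP).
With T_H = 294.26 K, T_C = 15.2 × 294.26/16.20 = 276.10 K.
Converting, 276.10 K = 2.95°C.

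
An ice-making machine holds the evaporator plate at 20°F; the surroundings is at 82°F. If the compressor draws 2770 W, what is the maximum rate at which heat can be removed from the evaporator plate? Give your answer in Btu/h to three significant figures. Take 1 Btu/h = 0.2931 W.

73100 Btu/h

In absolute terms T_C = 266.48 K and T_H = 300.93 K, so ΔT = 34.44 K.
COP_Carnot = T_C/ΔT = 266.48/34.44 = 7.737.
Q̇_max = COP_Carnot × Ẇ = 7.737 × 2770 W = 21430 W = 73120 Btu/h.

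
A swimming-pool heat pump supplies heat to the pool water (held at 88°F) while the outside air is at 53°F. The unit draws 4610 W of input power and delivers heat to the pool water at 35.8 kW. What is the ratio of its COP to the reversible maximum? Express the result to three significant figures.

Converting, Q̇_H = 35.80 kW = 35800 W, so COP_actual = Q̇_H/Ẇ = 35800/4610 = 7.766.
In absolute terms T_C = 284.82 K and T_H = 304.26 K, so ΔT = 19.44 K.
COP_Carnot = T_H/ΔT = 304.26/19.44 = 15.65.
η_II = COP_actual/COP_Carnot = 7.766/15.65 = 0.4963.

0.496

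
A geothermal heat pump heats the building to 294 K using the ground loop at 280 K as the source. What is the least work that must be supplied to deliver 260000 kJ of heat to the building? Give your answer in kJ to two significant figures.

The reservoir spacing is ΔT = 294 − 280 = 14.00 K.
The reversible limit is COP_HP = T_H/ΔT = 21.00, so W_min = Q_H/COP = Q_H·ΔT/T_H.
W_min = 260000 × 14.00/294.00 = 12380 kJ.

12000 kJ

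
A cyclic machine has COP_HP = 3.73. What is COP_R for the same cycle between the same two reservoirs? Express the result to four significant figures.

Since Q_H = Q_C + W for any cycle, COP_R = Q_C/W = Q_H/W − 1.
COP_R = 3.73 − 1 = 2.73.

2.730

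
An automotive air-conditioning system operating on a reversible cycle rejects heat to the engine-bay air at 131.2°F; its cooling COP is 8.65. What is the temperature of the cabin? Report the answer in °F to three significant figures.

70.0 °F

For a Carnot refrigerator COP_R = T_C/(T_H − T_C), so T_C = COP·T_H/(1 + COP).
With T_H = 328.26 K, T_C = 8.65 × 328.26/9.650 = 294.24 K.
Converting, 294.24 K = 69.97°F.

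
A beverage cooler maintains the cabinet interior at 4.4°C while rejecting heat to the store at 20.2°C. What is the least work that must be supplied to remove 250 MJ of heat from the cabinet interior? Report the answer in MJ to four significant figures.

In absolute terms T_C = 277.55 K and T_H = 293.35 K, so ΔT = 15.80 K.
The reversible limit is COP_R = T_C/ΔT = 17.57, so W_min = Q_C/COP = Q_C·ΔT/T_C.
W_min = 250.0 × 15.80/277.55 = 14.23 MJ.

14.23 MJ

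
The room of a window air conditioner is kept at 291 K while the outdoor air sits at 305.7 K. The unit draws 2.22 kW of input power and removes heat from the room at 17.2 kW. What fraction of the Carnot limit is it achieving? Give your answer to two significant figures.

0.39

COP_actual = Q̇_C/Ẇ = 17.20/2.220 = 7.748.
The reservoir spacing is ΔT = 305.7 − 291 = 14.70 K.
COP_Carnot = T_C/ΔT = 291.00/14.70 = 19.80.
η_II = COP_actual/COP_Carnot = 7.748/19.80 = 0.3914.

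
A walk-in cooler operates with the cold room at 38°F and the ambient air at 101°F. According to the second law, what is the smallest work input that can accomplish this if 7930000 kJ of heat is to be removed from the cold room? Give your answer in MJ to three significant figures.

In absolute terms T_C = 276.48 K and T_H = 311.48 K, so ΔT = 35.00 K.
The reversible limit is COP_R = T_C/ΔT = 7.900, so W_min = Q_C/COP = Q_C·ΔT/T_C.
W_min = 7930000 × 35.00/276.48 = 1004000 kJ = 1004 MJ.

1000 MJ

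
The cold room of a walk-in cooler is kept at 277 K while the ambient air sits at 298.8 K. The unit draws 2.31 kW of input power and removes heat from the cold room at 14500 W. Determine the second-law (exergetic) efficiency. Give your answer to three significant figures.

Converting, Q̇_C = 14500 W = 14.50 kW, so COP_actual = Q̇_C/Ẇ = 14.50/2.310 = 6.277.
The reservoir spacing is ΔT = 298.8 − 277 = 21.80 K.
COP_Carnot = T_C/ΔT = 277.00/21.80 = 12.71.
η_II = COP_actual/COP_Carnot = 6.277/12.71 = 0.4940.

0.494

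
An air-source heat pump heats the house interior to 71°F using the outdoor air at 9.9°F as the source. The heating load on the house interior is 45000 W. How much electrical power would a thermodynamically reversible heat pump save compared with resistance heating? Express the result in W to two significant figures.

40000 W

In absolute terms T_C = 260.87 K and T_H = 294.82 K, so ΔT = 33.94 K.
COP_Carnot = T_H/ΔT = 294.82/33.94 = 8.685.
Resistance heating needs Ẇ_res = Q̇_H = 45000 W; the reversible heat pump needs only Ẇ_hp = Q̇_H/COP = 5181 W.
Saving = 45000 − 5181 = 39820 W.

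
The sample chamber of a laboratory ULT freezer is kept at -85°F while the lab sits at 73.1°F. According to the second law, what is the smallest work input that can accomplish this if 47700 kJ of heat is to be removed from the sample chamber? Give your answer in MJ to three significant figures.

20.1 MJ

In absolute terms T_C = 208.15 K and T_H = 295.98 K, so ΔT = 87.83 K.
The reversible limit is COP_R = T_C/ΔT = 2.370, so W_min = Q_C/COP = Q_C·ΔT/T_C.
W_min = 47700 × 87.83/208.15 = 20130 kJ = 20.13 MJ.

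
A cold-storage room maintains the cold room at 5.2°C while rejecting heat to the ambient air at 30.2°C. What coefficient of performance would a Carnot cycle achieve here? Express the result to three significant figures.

In absolute terms T_C = 278.35 K and T_H = 303.35 K, so ΔT = 25.00 K.
For a reversible cycle, COP_Carnot = T_C/ΔT = 278.35/25.00 = 11.13.

11.1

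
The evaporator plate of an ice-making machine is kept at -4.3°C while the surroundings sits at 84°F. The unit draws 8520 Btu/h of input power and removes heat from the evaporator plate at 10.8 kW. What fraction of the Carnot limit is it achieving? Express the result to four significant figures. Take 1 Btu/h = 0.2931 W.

0.5339

Converting, Q̇_C = 10.80 kW = 36850 Btu/h, so COP_actual = Q̇_C/Ẇ = 36850/8520 = 4.325.
In absolute terms T_C = 268.85 K and T_H = 302.04 K, so ΔT = 33.19 K.
COP_Carnot = T_C/ΔT = 268.85/33.19 = 8.101.
η_II = COP_actual/COP_Carnot = 4.325/8.101 = 0.5339.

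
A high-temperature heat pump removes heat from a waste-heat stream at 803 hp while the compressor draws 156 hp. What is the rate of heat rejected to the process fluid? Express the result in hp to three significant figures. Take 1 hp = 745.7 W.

For a cyclic device the first law requires Q̇_H = Q̇_C + Ẇ.
Q̇_H = Q̇_C + Ẇ = 959.0 hp.

959 hp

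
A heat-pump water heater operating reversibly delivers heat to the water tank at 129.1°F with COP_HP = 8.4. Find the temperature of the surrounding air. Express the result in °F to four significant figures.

COP_HP = T_H/(T_H − T_C) gives T_H − T_C = T_H/COP.
With T_H = 327.09 K, T_C = 327.09 × (1 − 1/8.4) = 288.15 K.
Converting, 288.15 K = 59.01°F.

59.01 °F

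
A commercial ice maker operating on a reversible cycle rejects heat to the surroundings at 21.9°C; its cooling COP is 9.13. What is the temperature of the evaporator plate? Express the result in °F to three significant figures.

For a Carnot refrigerator COP_R = T_C/(T_H − T_C), so T_C = COP·T_H/(1 + COP).
With T_H = 295.05 K, T_C = 9.13 × 295.05/10.13 = 265.92 K.
Converting, 265.92 K = 18.99°F.

19.0 °F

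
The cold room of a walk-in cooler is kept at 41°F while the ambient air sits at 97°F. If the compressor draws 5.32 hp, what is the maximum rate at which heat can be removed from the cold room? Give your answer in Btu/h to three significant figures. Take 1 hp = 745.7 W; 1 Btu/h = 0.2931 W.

121000 Btu/h

In absolute terms T_C = 278.15 K and T_H = 309.26 K, so ΔT = 31.11 K.
COP_Carnot = T_C/ΔT = 278.15/31.11 = 8.941.
Q̇_max = COP_Carnot × Ẇ = 8.941 × 5.320 hp = 47.56 hp = 121000 Btu/h.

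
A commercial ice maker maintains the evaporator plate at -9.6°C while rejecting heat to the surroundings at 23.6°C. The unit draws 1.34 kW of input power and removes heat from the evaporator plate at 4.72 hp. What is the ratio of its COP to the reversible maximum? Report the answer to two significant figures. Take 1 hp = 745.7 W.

0.33

Converting, Q̇_C = 4.720 hp = 3.520 kW, so COP_actual = Q̇_C/Ẇ = 3.520/1.340 = 2.627.
In absolute terms T_C = 263.55 K and T_H = 296.75 K, so ΔT = 33.20 K.
COP_Carnot = T_C/ΔT = 263.55/33.20 = 7.938.
η_II = COP_actual/COP_Carnot = 2.627/7.938 = 0.3309.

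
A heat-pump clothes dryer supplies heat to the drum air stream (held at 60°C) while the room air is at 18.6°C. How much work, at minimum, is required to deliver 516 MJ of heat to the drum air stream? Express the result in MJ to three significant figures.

64.1 MJ

In absolute terms T_C = 291.75 K and T_H = 333.15 K, so ΔT = 41.40 K.
The reversible limit is COP_HP = T_H/ΔT = 8.047, so W_min = Q_H/COP = Q_H·ΔT/T_H.
W_min = 516.0 × 41.40/333.15 = 64.12 MJ.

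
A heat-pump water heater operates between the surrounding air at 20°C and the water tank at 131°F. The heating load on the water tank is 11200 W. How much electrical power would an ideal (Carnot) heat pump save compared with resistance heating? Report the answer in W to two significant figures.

In absolute terms T_C = 293.15 K and T_H = 328.15 K, so ΔT = 35.00 K.
COP_Carnot = T_H/ΔT = 328.15/35.00 = 9.376.
Resistance heating needs Ẇ_res = Q̇_H = 11200 W; the reversible heat pump needs only Ẇ_hp = Q̇_H/COP = 1195 W.
Saving = 11200 − 1195 = 10010 W.

10000 W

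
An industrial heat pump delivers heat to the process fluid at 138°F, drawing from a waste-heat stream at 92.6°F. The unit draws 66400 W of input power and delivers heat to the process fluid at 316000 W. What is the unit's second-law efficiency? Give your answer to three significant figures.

0.362

COP_actual = Q̇_H/Ẇ = 316000/66400 = 4.759.
In absolute terms T_C = 306.82 K and T_H = 332.04 K, so ΔT = 25.22 K.
COP_Carnot = T_H/ΔT = 332.04/25.22 = 13.16.
η_II = COP_actual/COP_Carnot = 4.759/13.16 = 0.3615.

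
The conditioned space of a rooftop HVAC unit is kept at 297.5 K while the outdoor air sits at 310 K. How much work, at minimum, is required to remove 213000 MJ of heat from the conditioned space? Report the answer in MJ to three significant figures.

The reservoir spacing is ΔT = 310 − 297.5 = 12.50 K.
The reversible limit is COP_R = T_C/ΔT = 23.80, so W_min = Q_C/COP = Q_C·ΔT/T_C.
W_min = 213000 × 12.50/297.50 = 8950 MJ.

8950 MJ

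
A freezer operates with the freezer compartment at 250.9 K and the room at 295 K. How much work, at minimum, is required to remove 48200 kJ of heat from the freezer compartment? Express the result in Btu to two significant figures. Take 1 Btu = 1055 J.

The reservoir spacing is ΔT = 295 − 250.9 = 44.10 K.
The reversible limit is COP_R = T_C/ΔT = 5.689, so W_min = Q_C/COP = Q_C·ΔT/T_C.
W_min = 48200 × 44.10/250.90 = 8472 kJ = 8030 Btu.

8000 Btu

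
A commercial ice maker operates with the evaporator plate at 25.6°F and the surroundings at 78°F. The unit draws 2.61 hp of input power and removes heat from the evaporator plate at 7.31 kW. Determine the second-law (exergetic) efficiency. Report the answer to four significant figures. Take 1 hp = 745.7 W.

Converting, Q̇_C = 7.310 kW = 9.803 hp, so COP_actual = Q̇_C/Ẇ = 9.803/2.610 = 3.756.
In absolute terms T_C = 269.59 K and T_H = 298.71 K, so ΔT = 29.11 K.
COP_Carnot = T_C/ΔT = 269.59/29.11 = 9.261.
η_II = COP_actual/COP_Carnot = 3.756/9.261 = 0.4056.

0.4056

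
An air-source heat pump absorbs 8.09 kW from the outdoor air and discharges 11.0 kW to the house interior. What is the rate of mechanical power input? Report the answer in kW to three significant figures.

For a cyclic device the first law requires Q̇_H = Q̇_C + Ẇ.
Ẇ = Q̇_H − Q̇_C = 2.910 kW.

2.91 kW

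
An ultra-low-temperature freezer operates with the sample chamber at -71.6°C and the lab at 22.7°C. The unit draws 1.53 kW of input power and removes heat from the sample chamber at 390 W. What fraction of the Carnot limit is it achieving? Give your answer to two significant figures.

0.12

Converting, Q̇_C = 390.0 W = 0.3900 kW, so COP_actual = Q̇_C/Ẇ = 0.3900/1.530 = 0.2549.
In absolute terms T_C = 201.55 K and T_H = 295.85 K, so ΔT = 94.30 K.
COP_Carnot = T_C/ΔT = 201.55/94.30 = 2.137.
η_II = COP_actual/COP_Carnot = 0.2549/2.137 = 0.1193.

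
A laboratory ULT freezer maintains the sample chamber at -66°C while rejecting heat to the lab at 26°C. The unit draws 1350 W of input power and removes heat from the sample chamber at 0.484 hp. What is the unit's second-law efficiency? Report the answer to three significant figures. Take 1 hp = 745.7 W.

0.119

Converting, Q̇_C = 0.4840 hp = 360.9 W, so COP_actual = Q̇_C/Ẇ = 360.9/1350 = 0.2673.
In absolute terms T_C = 207.15 K and T_H = 299.15 K, so ΔT = 92.00 K.
COP_Carnot = T_C/ΔT = 207.15/92.00 = 2.252.
η_II = COP_actual/COP_Carnot = 0.2673/2.252 = 0.1187.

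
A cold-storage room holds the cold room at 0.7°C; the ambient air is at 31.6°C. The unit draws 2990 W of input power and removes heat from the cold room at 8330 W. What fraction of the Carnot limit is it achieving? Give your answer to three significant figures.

COP_actual = Q̇_C/Ẇ = 8330/2990 = 2.786.
In absolute terms T_C = 273.85 K and T_H = 304.75 K, so ΔT = 30.90 K.
COP_Carnot = T_C/ΔT = 273.85/30.90 = 8.862.
η_II = COP_actual/COP_Carnot = 2.786/8.862 = 0.3144.

0.314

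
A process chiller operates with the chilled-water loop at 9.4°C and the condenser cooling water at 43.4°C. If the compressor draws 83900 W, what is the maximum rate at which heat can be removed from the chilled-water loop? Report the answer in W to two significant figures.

In absolute terms T_C = 282.55 K and T_H = 316.55 K, so ΔT = 34.00 K.
COP_Carnot = T_C/ΔT = 282.55/34.00 = 8.310.
Q̇_max = COP_Carnot × Ẇ = 8.310 × 83900 W = 697200 W.

700000 W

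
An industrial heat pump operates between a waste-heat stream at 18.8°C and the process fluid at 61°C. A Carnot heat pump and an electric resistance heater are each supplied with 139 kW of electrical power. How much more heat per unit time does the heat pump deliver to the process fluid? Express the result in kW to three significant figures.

In absolute terms T_C = 291.95 K and T_H = 334.15 K, so ΔT = 42.20 K.
COP_Carnot = T_H/ΔT = 334.15/42.20 = 7.918.
The heat pump delivers Q̇_H = COP × Ẇ = 1101 kW; the resistance heater delivers Ẇ = 139.0 kW.
Extra = (COP − 1)·Ẇ = 961.6 kW.

962 kW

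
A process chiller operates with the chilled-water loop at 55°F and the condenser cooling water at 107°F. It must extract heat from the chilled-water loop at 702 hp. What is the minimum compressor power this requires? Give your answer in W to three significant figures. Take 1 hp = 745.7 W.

52900 W

In absolute terms T_C = 285.93 K and T_H = 314.82 K, so ΔT = 28.89 K.
COP_Carnot = T_C/ΔT = 285.93/28.89 = 9.898.
Ẇ_min = Q̇/COP_Carnot = 702.0/9.898 = 70.93 hp = 52890 W.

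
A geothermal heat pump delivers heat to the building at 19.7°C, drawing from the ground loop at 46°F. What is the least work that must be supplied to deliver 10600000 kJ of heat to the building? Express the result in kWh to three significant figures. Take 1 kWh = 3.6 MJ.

In absolute terms T_C = 280.93 K and T_H = 292.85 K, so ΔT = 11.92 K.
The reversible limit is COP_HP = T_H/ΔT = 24.56, so W_min = Q_H/COP = Q_H·ΔT/T_H.
W_min = 10600000 × 11.92/292.85 = 431500 kJ = 119.9 kWh.

120 kWh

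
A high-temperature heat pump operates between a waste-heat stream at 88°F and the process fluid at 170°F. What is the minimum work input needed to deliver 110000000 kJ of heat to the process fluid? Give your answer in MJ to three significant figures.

14300 MJ

In absolute terms T_C = 304.26 K and T_H = 349.82 K, so ΔT = 45.56 K.
The reversible limit is COP_HP = T_H/ΔT = 7.679, so W_min = Q_H/COP = Q_H·ΔT/T_H.
W_min = 110000000 × 45.56/349.82 = 14320000 kJ = 14320 MJ.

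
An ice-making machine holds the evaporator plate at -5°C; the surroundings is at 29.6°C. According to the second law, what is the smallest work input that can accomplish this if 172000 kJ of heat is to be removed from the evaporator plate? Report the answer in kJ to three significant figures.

22200 kJ

In absolute terms T_C = 268.15 K and T_H = 302.75 K, so ΔT = 34.60 K.
The reversible limit is COP_R = T_C/ΔT = 7.750, so W_min = Q_C/COP = Q_C·ΔT/T_C.
W_min = 172000 × 34.60/268.15 = 22190 kJ.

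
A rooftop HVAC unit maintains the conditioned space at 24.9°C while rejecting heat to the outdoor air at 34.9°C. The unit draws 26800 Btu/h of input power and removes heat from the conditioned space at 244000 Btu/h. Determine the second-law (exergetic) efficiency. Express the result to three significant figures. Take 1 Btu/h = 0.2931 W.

0.305

COP_actual = Q̇_C/Ẇ = 244000/26800 = 9.104.
In absolute terms T_C = 298.05 K and T_H = 308.05 K, so ΔT = 10.00 K.
COP_Carnot = T_C/ΔT = 298.05/10.00 = 29.81.
η_II = COP_actual/COP_Carnot = 9.104/29.81 = 0.3055.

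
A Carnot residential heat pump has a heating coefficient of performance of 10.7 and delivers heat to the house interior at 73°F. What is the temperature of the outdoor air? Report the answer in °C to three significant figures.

-4.88 °C

COP_HP = T_H/(T_H − T_C) gives T_H − T_C = T_H/COP.
With T_H = 295.93 K, T_C = 295.93 × (1 − 1/10.7) = 268.27 K.
Converting, 268.27 K = -4.88°C.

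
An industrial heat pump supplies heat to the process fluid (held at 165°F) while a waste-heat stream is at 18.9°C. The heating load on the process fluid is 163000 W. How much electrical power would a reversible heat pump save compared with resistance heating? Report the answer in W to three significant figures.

137000 W

In absolute terms T_C = 292.05 K and T_H = 347.04 K, so ΔT = 54.99 K.
COP_Carnot = T_H/ΔT = 347.04/54.99 = 6.311.
Resistance heating needs Ẇ_res = Q̇_H = 163000 W; the reversible heat pump needs only Ẇ_hp = Q̇_H/COP = 25830 W.
Saving = 163000 − 25830 = 137200 W.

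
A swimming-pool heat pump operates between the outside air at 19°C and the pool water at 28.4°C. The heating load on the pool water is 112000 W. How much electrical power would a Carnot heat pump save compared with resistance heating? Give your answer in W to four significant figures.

108500 W

In absolute terms T_C = 292.15 K and T_H = 301.55 K, so ΔT = 9.400 K.
COP_Carnot = T_H/ΔT = 301.55/9.400 = 32.08.
Resistance heating needs Ẇ_res = Q̇_H = 112000 W; the reversible heat pump needs only Ẇ_hp = Q̇_H/COP = 3491 W.
Saving = 112000 − 3491 = 108500 W.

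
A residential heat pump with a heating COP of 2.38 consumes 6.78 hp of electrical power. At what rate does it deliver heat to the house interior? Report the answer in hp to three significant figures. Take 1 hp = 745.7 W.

Q̇_H = COP_HP × Ẇ = 2.38 × 6.780 = 16.14 hp.

16.1 hp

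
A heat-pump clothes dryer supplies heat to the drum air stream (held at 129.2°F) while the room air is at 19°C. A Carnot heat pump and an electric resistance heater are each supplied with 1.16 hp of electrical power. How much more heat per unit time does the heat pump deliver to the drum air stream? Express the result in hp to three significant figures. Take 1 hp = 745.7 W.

In absolute terms T_C = 292.15 K and T_H = 327.15 K, so ΔT = 35.00 K.
COP_Carnot = T_H/ΔT = 327.15/35.00 = 9.347.
The heat pump delivers Q̇_H = COP × Ẇ = 10.84 hp; the resistance heater delivers Ẇ = 1.160 hp.
Extra = (COP − 1)·Ẇ = 9.683 hp.

9.68 hp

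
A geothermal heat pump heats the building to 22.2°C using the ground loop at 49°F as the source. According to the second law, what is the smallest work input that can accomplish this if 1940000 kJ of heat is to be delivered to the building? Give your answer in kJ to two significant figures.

In absolute terms T_C = 282.59 K and T_H = 295.35 K, so ΔT = 12.76 K.
The reversible limit is COP_HP = T_H/ΔT = 23.15, so W_min = Q_H/COP = Q_H·ΔT/T_H.
W_min = 1940000 × 12.76/295.35 = 83780 kJ.

84000 kJ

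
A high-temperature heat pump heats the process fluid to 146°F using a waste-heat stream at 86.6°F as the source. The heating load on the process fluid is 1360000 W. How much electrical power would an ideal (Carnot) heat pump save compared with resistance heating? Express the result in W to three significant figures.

In absolute terms T_C = 303.48 K and T_H = 336.48 K, so ΔT = 33.00 K.
COP_Carnot = T_H/ΔT = 336.48/33.00 = 10.20.
Resistance heating needs Ẇ_res = Q̇_H = 1360000 W; the reversible heat pump needs only Ẇ_hp = Q̇_H/COP = 133400 W.
Saving = 1360000 − 133400 = 1227000 W.

1230000 W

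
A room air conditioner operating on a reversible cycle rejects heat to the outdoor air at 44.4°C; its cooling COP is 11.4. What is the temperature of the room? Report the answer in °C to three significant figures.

For a Carnot refrigerator COP_R = T_C/(T_H − T_C), so T_C = COP·T_H/(1 + COP).
With T_H = 317.55 K, T_C = 11.4 × 317.55/12.40 = 291.94 K.
Converting, 291.94 K = 18.79°C.

18.8 °C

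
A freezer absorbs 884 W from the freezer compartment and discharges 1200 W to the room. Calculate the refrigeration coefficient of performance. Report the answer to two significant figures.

2.8

The first law gives Q̇_H = Q̇_C + Ẇ, so the three rates are Q̇_C = 884.0, Q̇_H = 1200, Ẇ = 316.0 W.
COP_R = Q̇_C/Ẇ = 884.0/316.0 = 2.797.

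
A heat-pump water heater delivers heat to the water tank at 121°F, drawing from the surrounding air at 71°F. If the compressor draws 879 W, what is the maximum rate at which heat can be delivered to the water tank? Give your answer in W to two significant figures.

In absolute terms T_C = 294.82 K and T_H = 322.59 K, so ΔT = 27.78 K.
COP_Carnot = T_H/ΔT = 322.59/27.78 = 11.61.
Q̇_max = COP_Carnot × Ẇ = 11.61 × 879.0 W = 10210 W.

10000 W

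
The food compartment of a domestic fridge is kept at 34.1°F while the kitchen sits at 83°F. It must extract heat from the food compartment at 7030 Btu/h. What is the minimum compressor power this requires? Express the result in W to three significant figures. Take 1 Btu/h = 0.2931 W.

In absolute terms T_C = 274.32 K and T_H = 301.48 K, so ΔT = 27.17 K.
COP_Carnot = T_C/ΔT = 274.32/27.17 = 10.10.
Ẇ_min = Q̇/COP_Carnot = 7030/10.10 = 696.2 Btu/h = 204.1 W.

204 W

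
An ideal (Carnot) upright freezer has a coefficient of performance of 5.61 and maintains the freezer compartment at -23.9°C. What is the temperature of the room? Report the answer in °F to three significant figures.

COP_R = T_C/(T_H − T_C) gives T_H − T_C = T_C/COP.
With T_C = 249.25 K, T_H = 249.25 × (1 + 1/5.61) = 293.68 K.
Converting, 293.68 K = 68.95°F.

69.0 °F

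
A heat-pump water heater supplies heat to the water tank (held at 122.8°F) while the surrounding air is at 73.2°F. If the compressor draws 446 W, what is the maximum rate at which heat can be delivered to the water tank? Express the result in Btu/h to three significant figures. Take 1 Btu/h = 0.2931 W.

In absolute terms T_C = 296.04 K and T_H = 323.59 K, so ΔT = 27.56 K.
COP_Carnot = T_H/ΔT = 323.59/27.56 = 11.74.
Q̇_max = COP_Carnot × Ẇ = 11.74 × 446.0 W = 5238 W = 17870 Btu/h.

17900 Btu/h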